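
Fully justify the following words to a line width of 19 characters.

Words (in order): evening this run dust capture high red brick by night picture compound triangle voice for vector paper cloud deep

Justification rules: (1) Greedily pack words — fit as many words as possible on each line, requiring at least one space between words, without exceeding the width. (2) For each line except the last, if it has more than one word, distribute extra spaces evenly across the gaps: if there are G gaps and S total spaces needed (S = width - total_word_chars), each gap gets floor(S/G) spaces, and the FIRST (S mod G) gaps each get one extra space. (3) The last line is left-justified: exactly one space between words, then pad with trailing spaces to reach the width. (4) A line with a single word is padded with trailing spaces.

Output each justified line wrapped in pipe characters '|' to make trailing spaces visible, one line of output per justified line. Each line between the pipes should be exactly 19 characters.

Line 1: ['evening', 'this', 'run'] (min_width=16, slack=3)
Line 2: ['dust', 'capture', 'high'] (min_width=17, slack=2)
Line 3: ['red', 'brick', 'by', 'night'] (min_width=18, slack=1)
Line 4: ['picture', 'compound'] (min_width=16, slack=3)
Line 5: ['triangle', 'voice', 'for'] (min_width=18, slack=1)
Line 6: ['vector', 'paper', 'cloud'] (min_width=18, slack=1)
Line 7: ['deep'] (min_width=4, slack=15)

Answer: |evening   this  run|
|dust  capture  high|
|red  brick by night|
|picture    compound|
|triangle  voice for|
|vector  paper cloud|
|deep               |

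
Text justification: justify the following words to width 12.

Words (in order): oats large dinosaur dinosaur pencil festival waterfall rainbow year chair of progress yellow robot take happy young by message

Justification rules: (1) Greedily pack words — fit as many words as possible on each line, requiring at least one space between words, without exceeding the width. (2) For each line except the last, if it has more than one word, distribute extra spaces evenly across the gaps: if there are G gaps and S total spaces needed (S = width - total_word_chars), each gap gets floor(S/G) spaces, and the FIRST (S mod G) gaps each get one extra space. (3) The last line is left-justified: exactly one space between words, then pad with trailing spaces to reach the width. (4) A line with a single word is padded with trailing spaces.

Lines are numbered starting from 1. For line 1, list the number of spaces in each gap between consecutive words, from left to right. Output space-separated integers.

Line 1: ['oats', 'large'] (min_width=10, slack=2)
Line 2: ['dinosaur'] (min_width=8, slack=4)
Line 3: ['dinosaur'] (min_width=8, slack=4)
Line 4: ['pencil'] (min_width=6, slack=6)
Line 5: ['festival'] (min_width=8, slack=4)
Line 6: ['waterfall'] (min_width=9, slack=3)
Line 7: ['rainbow', 'year'] (min_width=12, slack=0)
Line 8: ['chair', 'of'] (min_width=8, slack=4)
Line 9: ['progress'] (min_width=8, slack=4)
Line 10: ['yellow', 'robot'] (min_width=12, slack=0)
Line 11: ['take', 'happy'] (min_width=10, slack=2)
Line 12: ['young', 'by'] (min_width=8, slack=4)
Line 13: ['message'] (min_width=7, slack=5)

Answer: 3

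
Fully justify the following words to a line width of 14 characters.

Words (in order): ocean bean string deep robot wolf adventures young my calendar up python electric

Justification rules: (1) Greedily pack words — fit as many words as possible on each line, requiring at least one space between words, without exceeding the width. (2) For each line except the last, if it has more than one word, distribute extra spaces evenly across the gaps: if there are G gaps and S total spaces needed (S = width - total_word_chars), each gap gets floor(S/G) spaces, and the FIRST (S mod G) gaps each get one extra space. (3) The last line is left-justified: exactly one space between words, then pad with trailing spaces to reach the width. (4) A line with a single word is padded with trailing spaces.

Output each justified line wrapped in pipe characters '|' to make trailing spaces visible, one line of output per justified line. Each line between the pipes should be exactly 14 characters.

Answer: |ocean     bean|
|string    deep|
|robot     wolf|
|adventures    |
|young       my|
|calendar    up|
|python        |
|electric      |

Derivation:
Line 1: ['ocean', 'bean'] (min_width=10, slack=4)
Line 2: ['string', 'deep'] (min_width=11, slack=3)
Line 3: ['robot', 'wolf'] (min_width=10, slack=4)
Line 4: ['adventures'] (min_width=10, slack=4)
Line 5: ['young', 'my'] (min_width=8, slack=6)
Line 6: ['calendar', 'up'] (min_width=11, slack=3)
Line 7: ['python'] (min_width=6, slack=8)
Line 8: ['electric'] (min_width=8, slack=6)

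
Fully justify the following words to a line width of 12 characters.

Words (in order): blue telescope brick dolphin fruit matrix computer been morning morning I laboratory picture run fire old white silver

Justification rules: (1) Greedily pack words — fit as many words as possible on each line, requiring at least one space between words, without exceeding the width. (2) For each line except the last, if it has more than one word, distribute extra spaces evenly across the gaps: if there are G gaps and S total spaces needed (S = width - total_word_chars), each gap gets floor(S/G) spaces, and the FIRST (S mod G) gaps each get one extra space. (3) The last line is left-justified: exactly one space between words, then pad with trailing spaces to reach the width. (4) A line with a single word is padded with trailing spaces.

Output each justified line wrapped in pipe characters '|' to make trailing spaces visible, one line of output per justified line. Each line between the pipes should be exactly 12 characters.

Line 1: ['blue'] (min_width=4, slack=8)
Line 2: ['telescope'] (min_width=9, slack=3)
Line 3: ['brick'] (min_width=5, slack=7)
Line 4: ['dolphin'] (min_width=7, slack=5)
Line 5: ['fruit', 'matrix'] (min_width=12, slack=0)
Line 6: ['computer'] (min_width=8, slack=4)
Line 7: ['been', 'morning'] (min_width=12, slack=0)
Line 8: ['morning', 'I'] (min_width=9, slack=3)
Line 9: ['laboratory'] (min_width=10, slack=2)
Line 10: ['picture', 'run'] (min_width=11, slack=1)
Line 11: ['fire', 'old'] (min_width=8, slack=4)
Line 12: ['white', 'silver'] (min_width=12, slack=0)

Answer: |blue        |
|telescope   |
|brick       |
|dolphin     |
|fruit matrix|
|computer    |
|been morning|
|morning    I|
|laboratory  |
|picture  run|
|fire     old|
|white silver|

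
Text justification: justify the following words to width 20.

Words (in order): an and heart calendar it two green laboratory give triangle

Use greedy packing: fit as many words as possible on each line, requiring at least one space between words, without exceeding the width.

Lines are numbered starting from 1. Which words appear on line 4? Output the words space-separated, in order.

Answer: give triangle

Derivation:
Line 1: ['an', 'and', 'heart'] (min_width=12, slack=8)
Line 2: ['calendar', 'it', 'two'] (min_width=15, slack=5)
Line 3: ['green', 'laboratory'] (min_width=16, slack=4)
Line 4: ['give', 'triangle'] (min_width=13, slack=7)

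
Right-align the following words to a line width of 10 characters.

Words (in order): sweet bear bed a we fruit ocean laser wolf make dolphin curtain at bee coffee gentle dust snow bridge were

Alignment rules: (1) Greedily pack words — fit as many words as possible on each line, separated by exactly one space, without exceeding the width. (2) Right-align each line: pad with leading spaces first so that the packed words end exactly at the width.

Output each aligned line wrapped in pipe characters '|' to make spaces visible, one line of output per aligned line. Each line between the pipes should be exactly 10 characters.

Answer: |sweet bear|
|  bed a we|
|     fruit|
|     ocean|
|laser wolf|
|      make|
|   dolphin|
|curtain at|
|bee coffee|
|    gentle|
| dust snow|
|    bridge|
|      were|

Derivation:
Line 1: ['sweet', 'bear'] (min_width=10, slack=0)
Line 2: ['bed', 'a', 'we'] (min_width=8, slack=2)
Line 3: ['fruit'] (min_width=5, slack=5)
Line 4: ['ocean'] (min_width=5, slack=5)
Line 5: ['laser', 'wolf'] (min_width=10, slack=0)
Line 6: ['make'] (min_width=4, slack=6)
Line 7: ['dolphin'] (min_width=7, slack=3)
Line 8: ['curtain', 'at'] (min_width=10, slack=0)
Line 9: ['bee', 'coffee'] (min_width=10, slack=0)
Line 10: ['gentle'] (min_width=6, slack=4)
Line 11: ['dust', 'snow'] (min_width=9, slack=1)
Line 12: ['bridge'] (min_width=6, slack=4)
Line 13: ['were'] (min_width=4, slack=6)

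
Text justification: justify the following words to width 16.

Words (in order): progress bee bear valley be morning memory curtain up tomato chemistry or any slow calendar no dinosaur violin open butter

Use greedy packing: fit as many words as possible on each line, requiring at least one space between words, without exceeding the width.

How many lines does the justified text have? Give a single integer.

Answer: 9

Derivation:
Line 1: ['progress', 'bee'] (min_width=12, slack=4)
Line 2: ['bear', 'valley', 'be'] (min_width=14, slack=2)
Line 3: ['morning', 'memory'] (min_width=14, slack=2)
Line 4: ['curtain', 'up'] (min_width=10, slack=6)
Line 5: ['tomato', 'chemistry'] (min_width=16, slack=0)
Line 6: ['or', 'any', 'slow'] (min_width=11, slack=5)
Line 7: ['calendar', 'no'] (min_width=11, slack=5)
Line 8: ['dinosaur', 'violin'] (min_width=15, slack=1)
Line 9: ['open', 'butter'] (min_width=11, slack=5)
Total lines: 9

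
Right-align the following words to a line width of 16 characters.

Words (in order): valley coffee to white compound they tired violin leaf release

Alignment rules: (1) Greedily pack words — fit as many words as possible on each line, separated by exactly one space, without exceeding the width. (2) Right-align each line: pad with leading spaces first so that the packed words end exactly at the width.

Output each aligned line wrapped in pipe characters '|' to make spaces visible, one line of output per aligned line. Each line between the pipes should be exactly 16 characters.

Line 1: ['valley', 'coffee', 'to'] (min_width=16, slack=0)
Line 2: ['white', 'compound'] (min_width=14, slack=2)
Line 3: ['they', 'tired'] (min_width=10, slack=6)
Line 4: ['violin', 'leaf'] (min_width=11, slack=5)
Line 5: ['release'] (min_width=7, slack=9)

Answer: |valley coffee to|
|  white compound|
|      they tired|
|     violin leaf|
|         release|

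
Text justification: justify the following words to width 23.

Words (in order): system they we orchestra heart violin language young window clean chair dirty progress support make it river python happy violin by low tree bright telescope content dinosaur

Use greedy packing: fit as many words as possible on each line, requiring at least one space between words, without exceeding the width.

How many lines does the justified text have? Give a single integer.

Line 1: ['system', 'they', 'we'] (min_width=14, slack=9)
Line 2: ['orchestra', 'heart', 'violin'] (min_width=22, slack=1)
Line 3: ['language', 'young', 'window'] (min_width=21, slack=2)
Line 4: ['clean', 'chair', 'dirty'] (min_width=17, slack=6)
Line 5: ['progress', 'support', 'make'] (min_width=21, slack=2)
Line 6: ['it', 'river', 'python', 'happy'] (min_width=21, slack=2)
Line 7: ['violin', 'by', 'low', 'tree'] (min_width=18, slack=5)
Line 8: ['bright', 'telescope'] (min_width=16, slack=7)
Line 9: ['content', 'dinosaur'] (min_width=16, slack=7)
Total lines: 9

Answer: 9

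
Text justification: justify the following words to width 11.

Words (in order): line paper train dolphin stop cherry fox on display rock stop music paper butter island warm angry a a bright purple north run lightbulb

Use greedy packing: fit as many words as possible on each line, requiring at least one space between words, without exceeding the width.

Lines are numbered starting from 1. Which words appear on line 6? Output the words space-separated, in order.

Line 1: ['line', 'paper'] (min_width=10, slack=1)
Line 2: ['train'] (min_width=5, slack=6)
Line 3: ['dolphin'] (min_width=7, slack=4)
Line 4: ['stop', 'cherry'] (min_width=11, slack=0)
Line 5: ['fox', 'on'] (min_width=6, slack=5)
Line 6: ['display'] (min_width=7, slack=4)
Line 7: ['rock', 'stop'] (min_width=9, slack=2)
Line 8: ['music', 'paper'] (min_width=11, slack=0)
Line 9: ['butter'] (min_width=6, slack=5)
Line 10: ['island', 'warm'] (min_width=11, slack=0)
Line 11: ['angry', 'a', 'a'] (min_width=9, slack=2)
Line 12: ['bright'] (min_width=6, slack=5)
Line 13: ['purple'] (min_width=6, slack=5)
Line 14: ['north', 'run'] (min_width=9, slack=2)
Line 15: ['lightbulb'] (min_width=9, slack=2)

Answer: display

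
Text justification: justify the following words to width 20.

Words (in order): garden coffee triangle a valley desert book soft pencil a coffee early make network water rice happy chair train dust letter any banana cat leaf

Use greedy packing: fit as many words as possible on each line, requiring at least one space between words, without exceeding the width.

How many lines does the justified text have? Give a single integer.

Line 1: ['garden', 'coffee'] (min_width=13, slack=7)
Line 2: ['triangle', 'a', 'valley'] (min_width=17, slack=3)
Line 3: ['desert', 'book', 'soft'] (min_width=16, slack=4)
Line 4: ['pencil', 'a', 'coffee'] (min_width=15, slack=5)
Line 5: ['early', 'make', 'network'] (min_width=18, slack=2)
Line 6: ['water', 'rice', 'happy'] (min_width=16, slack=4)
Line 7: ['chair', 'train', 'dust'] (min_width=16, slack=4)
Line 8: ['letter', 'any', 'banana'] (min_width=17, slack=3)
Line 9: ['cat', 'leaf'] (min_width=8, slack=12)
Total lines: 9

Answer: 9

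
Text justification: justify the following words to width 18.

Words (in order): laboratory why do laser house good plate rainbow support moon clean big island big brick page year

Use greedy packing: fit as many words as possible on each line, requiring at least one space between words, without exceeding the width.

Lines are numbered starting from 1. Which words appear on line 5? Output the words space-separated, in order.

Line 1: ['laboratory', 'why', 'do'] (min_width=17, slack=1)
Line 2: ['laser', 'house', 'good'] (min_width=16, slack=2)
Line 3: ['plate', 'rainbow'] (min_width=13, slack=5)
Line 4: ['support', 'moon', 'clean'] (min_width=18, slack=0)
Line 5: ['big', 'island', 'big'] (min_width=14, slack=4)
Line 6: ['brick', 'page', 'year'] (min_width=15, slack=3)

Answer: big island big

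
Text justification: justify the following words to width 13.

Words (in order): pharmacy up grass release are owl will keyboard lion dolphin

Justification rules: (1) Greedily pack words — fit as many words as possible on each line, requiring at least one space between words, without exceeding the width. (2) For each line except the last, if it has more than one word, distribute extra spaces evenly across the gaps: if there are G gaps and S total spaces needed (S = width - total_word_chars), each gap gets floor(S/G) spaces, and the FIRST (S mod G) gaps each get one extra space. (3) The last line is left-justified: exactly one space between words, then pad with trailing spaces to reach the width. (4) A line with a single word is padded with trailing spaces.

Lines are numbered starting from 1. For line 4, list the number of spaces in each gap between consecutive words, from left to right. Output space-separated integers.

Line 1: ['pharmacy', 'up'] (min_width=11, slack=2)
Line 2: ['grass', 'release'] (min_width=13, slack=0)
Line 3: ['are', 'owl', 'will'] (min_width=12, slack=1)
Line 4: ['keyboard', 'lion'] (min_width=13, slack=0)
Line 5: ['dolphin'] (min_width=7, slack=6)

Answer: 1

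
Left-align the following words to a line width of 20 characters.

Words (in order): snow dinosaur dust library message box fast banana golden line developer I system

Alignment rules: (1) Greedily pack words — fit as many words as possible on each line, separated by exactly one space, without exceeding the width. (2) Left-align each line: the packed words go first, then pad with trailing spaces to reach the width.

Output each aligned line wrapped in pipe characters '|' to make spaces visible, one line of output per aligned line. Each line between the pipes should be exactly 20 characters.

Answer: |snow dinosaur dust  |
|library message box |
|fast banana golden  |
|line developer I    |
|system              |

Derivation:
Line 1: ['snow', 'dinosaur', 'dust'] (min_width=18, slack=2)
Line 2: ['library', 'message', 'box'] (min_width=19, slack=1)
Line 3: ['fast', 'banana', 'golden'] (min_width=18, slack=2)
Line 4: ['line', 'developer', 'I'] (min_width=16, slack=4)
Line 5: ['system'] (min_width=6, slack=14)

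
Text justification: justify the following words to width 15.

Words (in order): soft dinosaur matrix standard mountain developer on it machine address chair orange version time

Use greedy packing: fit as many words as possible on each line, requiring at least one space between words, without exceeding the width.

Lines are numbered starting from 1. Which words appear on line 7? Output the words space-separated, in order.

Answer: version time

Derivation:
Line 1: ['soft', 'dinosaur'] (min_width=13, slack=2)
Line 2: ['matrix', 'standard'] (min_width=15, slack=0)
Line 3: ['mountain'] (min_width=8, slack=7)
Line 4: ['developer', 'on', 'it'] (min_width=15, slack=0)
Line 5: ['machine', 'address'] (min_width=15, slack=0)
Line 6: ['chair', 'orange'] (min_width=12, slack=3)
Line 7: ['version', 'time'] (min_width=12, slack=3)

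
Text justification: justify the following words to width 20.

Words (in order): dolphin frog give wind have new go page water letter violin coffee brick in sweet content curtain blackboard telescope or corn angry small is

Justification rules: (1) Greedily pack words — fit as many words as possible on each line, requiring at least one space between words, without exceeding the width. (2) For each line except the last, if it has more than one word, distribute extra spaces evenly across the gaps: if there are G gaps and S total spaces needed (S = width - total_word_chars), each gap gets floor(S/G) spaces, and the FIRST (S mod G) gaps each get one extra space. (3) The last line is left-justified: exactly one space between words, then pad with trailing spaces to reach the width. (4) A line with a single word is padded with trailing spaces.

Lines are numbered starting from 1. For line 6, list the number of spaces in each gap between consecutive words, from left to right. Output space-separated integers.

Line 1: ['dolphin', 'frog', 'give'] (min_width=17, slack=3)
Line 2: ['wind', 'have', 'new', 'go'] (min_width=16, slack=4)
Line 3: ['page', 'water', 'letter'] (min_width=17, slack=3)
Line 4: ['violin', 'coffee', 'brick'] (min_width=19, slack=1)
Line 5: ['in', 'sweet', 'content'] (min_width=16, slack=4)
Line 6: ['curtain', 'blackboard'] (min_width=18, slack=2)
Line 7: ['telescope', 'or', 'corn'] (min_width=17, slack=3)
Line 8: ['angry', 'small', 'is'] (min_width=14, slack=6)

Answer: 3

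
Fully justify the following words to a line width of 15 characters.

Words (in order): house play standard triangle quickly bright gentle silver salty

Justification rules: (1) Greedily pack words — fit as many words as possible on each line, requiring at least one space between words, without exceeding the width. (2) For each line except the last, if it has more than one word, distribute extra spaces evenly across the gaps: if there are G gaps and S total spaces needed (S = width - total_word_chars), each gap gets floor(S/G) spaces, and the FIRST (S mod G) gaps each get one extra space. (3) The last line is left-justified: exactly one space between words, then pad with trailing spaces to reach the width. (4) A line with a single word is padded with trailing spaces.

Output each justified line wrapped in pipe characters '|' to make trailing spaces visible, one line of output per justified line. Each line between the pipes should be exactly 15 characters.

Line 1: ['house', 'play'] (min_width=10, slack=5)
Line 2: ['standard'] (min_width=8, slack=7)
Line 3: ['triangle'] (min_width=8, slack=7)
Line 4: ['quickly', 'bright'] (min_width=14, slack=1)
Line 5: ['gentle', 'silver'] (min_width=13, slack=2)
Line 6: ['salty'] (min_width=5, slack=10)

Answer: |house      play|
|standard       |
|triangle       |
|quickly  bright|
|gentle   silver|
|salty          |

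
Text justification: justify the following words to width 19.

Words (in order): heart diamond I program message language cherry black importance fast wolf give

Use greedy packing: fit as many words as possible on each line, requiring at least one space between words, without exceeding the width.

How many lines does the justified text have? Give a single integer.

Answer: 5

Derivation:
Line 1: ['heart', 'diamond', 'I'] (min_width=15, slack=4)
Line 2: ['program', 'message'] (min_width=15, slack=4)
Line 3: ['language', 'cherry'] (min_width=15, slack=4)
Line 4: ['black', 'importance'] (min_width=16, slack=3)
Line 5: ['fast', 'wolf', 'give'] (min_width=14, slack=5)
Total lines: 5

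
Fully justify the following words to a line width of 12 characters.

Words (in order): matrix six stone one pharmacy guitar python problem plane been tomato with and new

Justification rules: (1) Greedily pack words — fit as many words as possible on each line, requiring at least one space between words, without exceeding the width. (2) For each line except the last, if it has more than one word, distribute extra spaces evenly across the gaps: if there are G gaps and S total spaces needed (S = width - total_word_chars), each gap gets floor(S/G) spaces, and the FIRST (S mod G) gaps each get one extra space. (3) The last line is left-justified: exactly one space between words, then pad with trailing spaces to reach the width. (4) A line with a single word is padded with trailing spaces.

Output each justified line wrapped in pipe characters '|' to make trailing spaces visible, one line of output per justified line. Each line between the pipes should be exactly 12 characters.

Line 1: ['matrix', 'six'] (min_width=10, slack=2)
Line 2: ['stone', 'one'] (min_width=9, slack=3)
Line 3: ['pharmacy'] (min_width=8, slack=4)
Line 4: ['guitar'] (min_width=6, slack=6)
Line 5: ['python'] (min_width=6, slack=6)
Line 6: ['problem'] (min_width=7, slack=5)
Line 7: ['plane', 'been'] (min_width=10, slack=2)
Line 8: ['tomato', 'with'] (min_width=11, slack=1)
Line 9: ['and', 'new'] (min_width=7, slack=5)

Answer: |matrix   six|
|stone    one|
|pharmacy    |
|guitar      |
|python      |
|problem     |
|plane   been|
|tomato  with|
|and new     |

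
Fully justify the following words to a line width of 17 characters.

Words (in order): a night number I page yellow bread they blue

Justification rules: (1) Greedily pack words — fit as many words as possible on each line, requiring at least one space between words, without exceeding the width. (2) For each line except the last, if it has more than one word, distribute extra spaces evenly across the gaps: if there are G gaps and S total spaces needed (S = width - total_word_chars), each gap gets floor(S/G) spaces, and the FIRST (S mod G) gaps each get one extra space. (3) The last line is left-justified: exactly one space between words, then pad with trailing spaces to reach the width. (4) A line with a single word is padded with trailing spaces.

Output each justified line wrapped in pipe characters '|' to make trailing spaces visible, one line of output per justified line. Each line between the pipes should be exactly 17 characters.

Answer: |a  night number I|
|page yellow bread|
|they blue        |

Derivation:
Line 1: ['a', 'night', 'number', 'I'] (min_width=16, slack=1)
Line 2: ['page', 'yellow', 'bread'] (min_width=17, slack=0)
Line 3: ['they', 'blue'] (min_width=9, slack=8)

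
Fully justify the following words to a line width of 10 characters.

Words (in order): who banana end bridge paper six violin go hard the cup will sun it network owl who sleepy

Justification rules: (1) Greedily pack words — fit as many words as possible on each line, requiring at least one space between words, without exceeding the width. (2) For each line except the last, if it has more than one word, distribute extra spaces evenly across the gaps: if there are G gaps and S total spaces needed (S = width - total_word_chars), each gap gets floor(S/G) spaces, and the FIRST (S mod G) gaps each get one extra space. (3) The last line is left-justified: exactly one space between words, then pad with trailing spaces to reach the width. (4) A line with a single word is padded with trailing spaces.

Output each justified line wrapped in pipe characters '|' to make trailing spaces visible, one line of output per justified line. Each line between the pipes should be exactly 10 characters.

Answer: |who banana|
|end bridge|
|paper  six|
|violin  go|
|hard   the|
|cup   will|
|sun     it|
|network   |
|owl    who|
|sleepy    |

Derivation:
Line 1: ['who', 'banana'] (min_width=10, slack=0)
Line 2: ['end', 'bridge'] (min_width=10, slack=0)
Line 3: ['paper', 'six'] (min_width=9, slack=1)
Line 4: ['violin', 'go'] (min_width=9, slack=1)
Line 5: ['hard', 'the'] (min_width=8, slack=2)
Line 6: ['cup', 'will'] (min_width=8, slack=2)
Line 7: ['sun', 'it'] (min_width=6, slack=4)
Line 8: ['network'] (min_width=7, slack=3)
Line 9: ['owl', 'who'] (min_width=7, slack=3)
Line 10: ['sleepy'] (min_width=6, slack=4)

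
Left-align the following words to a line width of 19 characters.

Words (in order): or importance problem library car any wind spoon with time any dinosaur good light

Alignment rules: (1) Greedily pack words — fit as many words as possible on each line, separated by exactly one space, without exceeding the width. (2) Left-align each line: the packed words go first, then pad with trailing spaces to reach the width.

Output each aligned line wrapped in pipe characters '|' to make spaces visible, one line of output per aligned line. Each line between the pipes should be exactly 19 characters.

Line 1: ['or', 'importance'] (min_width=13, slack=6)
Line 2: ['problem', 'library', 'car'] (min_width=19, slack=0)
Line 3: ['any', 'wind', 'spoon', 'with'] (min_width=19, slack=0)
Line 4: ['time', 'any', 'dinosaur'] (min_width=17, slack=2)
Line 5: ['good', 'light'] (min_width=10, slack=9)

Answer: |or importance      |
|problem library car|
|any wind spoon with|
|time any dinosaur  |
|good light         |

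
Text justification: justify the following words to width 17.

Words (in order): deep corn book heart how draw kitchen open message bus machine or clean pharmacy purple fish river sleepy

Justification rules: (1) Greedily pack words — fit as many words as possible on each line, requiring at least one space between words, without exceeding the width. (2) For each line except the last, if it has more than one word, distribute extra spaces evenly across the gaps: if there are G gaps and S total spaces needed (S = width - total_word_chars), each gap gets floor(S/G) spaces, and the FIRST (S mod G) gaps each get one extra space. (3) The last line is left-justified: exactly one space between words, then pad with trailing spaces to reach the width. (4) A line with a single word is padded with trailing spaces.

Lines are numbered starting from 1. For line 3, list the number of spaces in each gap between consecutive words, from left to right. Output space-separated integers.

Line 1: ['deep', 'corn', 'book'] (min_width=14, slack=3)
Line 2: ['heart', 'how', 'draw'] (min_width=14, slack=3)
Line 3: ['kitchen', 'open'] (min_width=12, slack=5)
Line 4: ['message', 'bus'] (min_width=11, slack=6)
Line 5: ['machine', 'or', 'clean'] (min_width=16, slack=1)
Line 6: ['pharmacy', 'purple'] (min_width=15, slack=2)
Line 7: ['fish', 'river', 'sleepy'] (min_width=17, slack=0)

Answer: 6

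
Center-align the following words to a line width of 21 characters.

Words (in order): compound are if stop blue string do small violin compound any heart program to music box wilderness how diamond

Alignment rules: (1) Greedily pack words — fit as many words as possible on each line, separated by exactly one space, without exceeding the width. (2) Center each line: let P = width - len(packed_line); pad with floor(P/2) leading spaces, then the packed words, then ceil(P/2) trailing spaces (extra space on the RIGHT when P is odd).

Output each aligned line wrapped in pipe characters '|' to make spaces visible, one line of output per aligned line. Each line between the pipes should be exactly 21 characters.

Line 1: ['compound', 'are', 'if', 'stop'] (min_width=20, slack=1)
Line 2: ['blue', 'string', 'do', 'small'] (min_width=20, slack=1)
Line 3: ['violin', 'compound', 'any'] (min_width=19, slack=2)
Line 4: ['heart', 'program', 'to'] (min_width=16, slack=5)
Line 5: ['music', 'box', 'wilderness'] (min_width=20, slack=1)
Line 6: ['how', 'diamond'] (min_width=11, slack=10)

Answer: |compound are if stop |
|blue string do small |
| violin compound any |
|  heart program to   |
|music box wilderness |
|     how diamond     |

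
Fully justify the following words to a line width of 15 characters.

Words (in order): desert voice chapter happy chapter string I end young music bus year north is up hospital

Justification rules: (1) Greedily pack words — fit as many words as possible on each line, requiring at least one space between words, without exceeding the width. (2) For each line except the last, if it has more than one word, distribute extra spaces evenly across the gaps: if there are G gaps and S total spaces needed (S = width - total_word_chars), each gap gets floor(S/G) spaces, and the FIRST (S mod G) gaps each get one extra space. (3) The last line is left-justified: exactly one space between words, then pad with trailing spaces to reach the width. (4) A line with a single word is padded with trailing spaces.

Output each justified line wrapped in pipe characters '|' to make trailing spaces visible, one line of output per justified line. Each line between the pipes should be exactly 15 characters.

Answer: |desert    voice|
|chapter   happy|
|chapter  string|
|I   end   young|
|music  bus year|
|north   is   up|
|hospital       |

Derivation:
Line 1: ['desert', 'voice'] (min_width=12, slack=3)
Line 2: ['chapter', 'happy'] (min_width=13, slack=2)
Line 3: ['chapter', 'string'] (min_width=14, slack=1)
Line 4: ['I', 'end', 'young'] (min_width=11, slack=4)
Line 5: ['music', 'bus', 'year'] (min_width=14, slack=1)
Line 6: ['north', 'is', 'up'] (min_width=11, slack=4)
Line 7: ['hospital'] (min_width=8, slack=7)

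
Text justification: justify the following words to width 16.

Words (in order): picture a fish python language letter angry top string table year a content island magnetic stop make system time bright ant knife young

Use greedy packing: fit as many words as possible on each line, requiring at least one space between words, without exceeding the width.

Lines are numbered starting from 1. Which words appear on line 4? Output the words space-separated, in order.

Line 1: ['picture', 'a', 'fish'] (min_width=14, slack=2)
Line 2: ['python', 'language'] (min_width=15, slack=1)
Line 3: ['letter', 'angry', 'top'] (min_width=16, slack=0)
Line 4: ['string', 'table'] (min_width=12, slack=4)
Line 5: ['year', 'a', 'content'] (min_width=14, slack=2)
Line 6: ['island', 'magnetic'] (min_width=15, slack=1)
Line 7: ['stop', 'make', 'system'] (min_width=16, slack=0)
Line 8: ['time', 'bright', 'ant'] (min_width=15, slack=1)
Line 9: ['knife', 'young'] (min_width=11, slack=5)

Answer: string table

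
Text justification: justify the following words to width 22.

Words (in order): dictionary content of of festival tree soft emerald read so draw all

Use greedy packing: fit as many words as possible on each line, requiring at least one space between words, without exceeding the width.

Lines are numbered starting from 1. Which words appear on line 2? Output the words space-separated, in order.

Answer: of festival tree soft

Derivation:
Line 1: ['dictionary', 'content', 'of'] (min_width=21, slack=1)
Line 2: ['of', 'festival', 'tree', 'soft'] (min_width=21, slack=1)
Line 3: ['emerald', 'read', 'so', 'draw'] (min_width=20, slack=2)
Line 4: ['all'] (min_width=3, slack=19)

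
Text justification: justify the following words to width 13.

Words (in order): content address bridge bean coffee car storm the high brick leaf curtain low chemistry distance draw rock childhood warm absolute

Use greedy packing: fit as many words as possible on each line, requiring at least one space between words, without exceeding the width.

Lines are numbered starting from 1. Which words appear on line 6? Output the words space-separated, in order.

Answer: high brick

Derivation:
Line 1: ['content'] (min_width=7, slack=6)
Line 2: ['address'] (min_width=7, slack=6)
Line 3: ['bridge', 'bean'] (min_width=11, slack=2)
Line 4: ['coffee', 'car'] (min_width=10, slack=3)
Line 5: ['storm', 'the'] (min_width=9, slack=4)
Line 6: ['high', 'brick'] (min_width=10, slack=3)
Line 7: ['leaf', 'curtain'] (min_width=12, slack=1)
Line 8: ['low', 'chemistry'] (min_width=13, slack=0)
Line 9: ['distance', 'draw'] (min_width=13, slack=0)
Line 10: ['rock'] (min_width=4, slack=9)
Line 11: ['childhood'] (min_width=9, slack=4)
Line 12: ['warm', 'absolute'] (min_width=13, slack=0)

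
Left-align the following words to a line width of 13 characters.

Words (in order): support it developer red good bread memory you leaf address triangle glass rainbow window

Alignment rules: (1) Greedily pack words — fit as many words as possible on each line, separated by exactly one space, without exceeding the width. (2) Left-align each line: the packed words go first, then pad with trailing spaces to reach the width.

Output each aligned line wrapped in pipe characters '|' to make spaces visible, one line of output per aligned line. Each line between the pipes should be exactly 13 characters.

Answer: |support it   |
|developer red|
|good bread   |
|memory you   |
|leaf address |
|triangle     |
|glass rainbow|
|window       |

Derivation:
Line 1: ['support', 'it'] (min_width=10, slack=3)
Line 2: ['developer', 'red'] (min_width=13, slack=0)
Line 3: ['good', 'bread'] (min_width=10, slack=3)
Line 4: ['memory', 'you'] (min_width=10, slack=3)
Line 5: ['leaf', 'address'] (min_width=12, slack=1)
Line 6: ['triangle'] (min_width=8, slack=5)
Line 7: ['glass', 'rainbow'] (min_width=13, slack=0)
Line 8: ['window'] (min_width=6, slack=7)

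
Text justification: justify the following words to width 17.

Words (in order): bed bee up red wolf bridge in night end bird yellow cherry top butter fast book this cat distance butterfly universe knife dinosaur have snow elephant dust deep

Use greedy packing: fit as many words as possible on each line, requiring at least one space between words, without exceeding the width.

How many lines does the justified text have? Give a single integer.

Answer: 11

Derivation:
Line 1: ['bed', 'bee', 'up', 'red'] (min_width=14, slack=3)
Line 2: ['wolf', 'bridge', 'in'] (min_width=14, slack=3)
Line 3: ['night', 'end', 'bird'] (min_width=14, slack=3)
Line 4: ['yellow', 'cherry', 'top'] (min_width=17, slack=0)
Line 5: ['butter', 'fast', 'book'] (min_width=16, slack=1)
Line 6: ['this', 'cat', 'distance'] (min_width=17, slack=0)
Line 7: ['butterfly'] (min_width=9, slack=8)
Line 8: ['universe', 'knife'] (min_width=14, slack=3)
Line 9: ['dinosaur', 'have'] (min_width=13, slack=4)
Line 10: ['snow', 'elephant'] (min_width=13, slack=4)
Line 11: ['dust', 'deep'] (min_width=9, slack=8)
Total lines: 11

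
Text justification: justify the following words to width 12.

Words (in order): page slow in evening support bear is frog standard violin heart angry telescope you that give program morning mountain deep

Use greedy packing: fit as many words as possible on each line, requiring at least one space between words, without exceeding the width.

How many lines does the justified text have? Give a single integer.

Line 1: ['page', 'slow', 'in'] (min_width=12, slack=0)
Line 2: ['evening'] (min_width=7, slack=5)
Line 3: ['support', 'bear'] (min_width=12, slack=0)
Line 4: ['is', 'frog'] (min_width=7, slack=5)
Line 5: ['standard'] (min_width=8, slack=4)
Line 6: ['violin', 'heart'] (min_width=12, slack=0)
Line 7: ['angry'] (min_width=5, slack=7)
Line 8: ['telescope'] (min_width=9, slack=3)
Line 9: ['you', 'that'] (min_width=8, slack=4)
Line 10: ['give', 'program'] (min_width=12, slack=0)
Line 11: ['morning'] (min_width=7, slack=5)
Line 12: ['mountain'] (min_width=8, slack=4)
Line 13: ['deep'] (min_width=4, slack=8)
Total lines: 13

Answer: 13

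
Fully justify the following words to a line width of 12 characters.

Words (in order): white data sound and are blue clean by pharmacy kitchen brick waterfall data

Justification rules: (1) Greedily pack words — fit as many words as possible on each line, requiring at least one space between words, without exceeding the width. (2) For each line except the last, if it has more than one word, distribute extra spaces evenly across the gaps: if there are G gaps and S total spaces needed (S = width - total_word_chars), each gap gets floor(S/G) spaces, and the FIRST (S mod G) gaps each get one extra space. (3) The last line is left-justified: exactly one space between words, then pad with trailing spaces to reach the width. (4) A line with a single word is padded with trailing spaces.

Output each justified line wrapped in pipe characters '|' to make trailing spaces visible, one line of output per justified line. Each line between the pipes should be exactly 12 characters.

Answer: |white   data|
|sound    and|
|are     blue|
|clean     by|
|pharmacy    |
|kitchen     |
|brick       |
|waterfall   |
|data        |

Derivation:
Line 1: ['white', 'data'] (min_width=10, slack=2)
Line 2: ['sound', 'and'] (min_width=9, slack=3)
Line 3: ['are', 'blue'] (min_width=8, slack=4)
Line 4: ['clean', 'by'] (min_width=8, slack=4)
Line 5: ['pharmacy'] (min_width=8, slack=4)
Line 6: ['kitchen'] (min_width=7, slack=5)
Line 7: ['brick'] (min_width=5, slack=7)
Line 8: ['waterfall'] (min_width=9, slack=3)
Line 9: ['data'] (min_width=4, slack=8)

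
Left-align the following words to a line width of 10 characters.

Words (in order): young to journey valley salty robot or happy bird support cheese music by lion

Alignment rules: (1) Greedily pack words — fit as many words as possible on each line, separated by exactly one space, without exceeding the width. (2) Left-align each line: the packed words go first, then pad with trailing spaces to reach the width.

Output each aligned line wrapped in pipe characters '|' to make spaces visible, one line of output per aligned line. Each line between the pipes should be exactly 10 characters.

Line 1: ['young', 'to'] (min_width=8, slack=2)
Line 2: ['journey'] (min_width=7, slack=3)
Line 3: ['valley'] (min_width=6, slack=4)
Line 4: ['salty'] (min_width=5, slack=5)
Line 5: ['robot', 'or'] (min_width=8, slack=2)
Line 6: ['happy', 'bird'] (min_width=10, slack=0)
Line 7: ['support'] (min_width=7, slack=3)
Line 8: ['cheese'] (min_width=6, slack=4)
Line 9: ['music', 'by'] (min_width=8, slack=2)
Line 10: ['lion'] (min_width=4, slack=6)

Answer: |young to  |
|journey   |
|valley    |
|salty     |
|robot or  |
|happy bird|
|support   |
|cheese    |
|music by  |
|lion      |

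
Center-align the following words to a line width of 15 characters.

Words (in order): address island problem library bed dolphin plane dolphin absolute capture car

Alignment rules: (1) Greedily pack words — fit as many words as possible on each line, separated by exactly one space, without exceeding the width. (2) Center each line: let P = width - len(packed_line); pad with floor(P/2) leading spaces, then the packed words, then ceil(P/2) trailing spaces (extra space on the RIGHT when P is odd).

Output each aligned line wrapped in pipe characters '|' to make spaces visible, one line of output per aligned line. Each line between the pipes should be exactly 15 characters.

Line 1: ['address', 'island'] (min_width=14, slack=1)
Line 2: ['problem', 'library'] (min_width=15, slack=0)
Line 3: ['bed', 'dolphin'] (min_width=11, slack=4)
Line 4: ['plane', 'dolphin'] (min_width=13, slack=2)
Line 5: ['absolute'] (min_width=8, slack=7)
Line 6: ['capture', 'car'] (min_width=11, slack=4)

Answer: |address island |
|problem library|
|  bed dolphin  |
| plane dolphin |
|   absolute    |
|  capture car  |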